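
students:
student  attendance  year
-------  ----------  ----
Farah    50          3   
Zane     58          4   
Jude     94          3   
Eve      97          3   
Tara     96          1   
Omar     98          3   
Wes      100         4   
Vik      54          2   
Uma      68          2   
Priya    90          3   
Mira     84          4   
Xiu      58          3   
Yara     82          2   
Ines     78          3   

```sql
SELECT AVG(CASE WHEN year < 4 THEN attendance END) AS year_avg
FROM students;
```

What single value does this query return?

78.6363636364

student=Farah: ✓ → 50
student=Zane: ✗
student=Jude: ✓ → 94
student=Eve: ✓ → 97
student=Tara: ✓ → 96
student=Omar: ✓ → 98
student=Wes: ✗
student=Vik: ✓ → 54
student=Uma: ✓ → 68
student=Priya: ✓ → 90
student=Mira: ✗
student=Xiu: ✓ → 58
student=Yara: ✓ → 82
student=Ines: ✓ → 78
year_avg = (50 + 94 + 97 + 96 + 98 + 54 + 68 + 90 + 58 + 82 + 78) / 11 = 78.6363636364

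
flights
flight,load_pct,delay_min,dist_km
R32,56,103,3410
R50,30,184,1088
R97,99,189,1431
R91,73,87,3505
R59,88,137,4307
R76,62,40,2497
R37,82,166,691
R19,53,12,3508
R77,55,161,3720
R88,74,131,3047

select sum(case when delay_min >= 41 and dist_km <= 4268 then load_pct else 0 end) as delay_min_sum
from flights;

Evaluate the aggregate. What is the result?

flight=R32: ✓ → 56
flight=R50: ✓ → 30
flight=R97: ✓ → 99
flight=R91: ✓ → 73
flight=R59: ✗
flight=R76: ✗
flight=R37: ✓ → 82
flight=R19: ✗
flight=R77: ✓ → 55
flight=R88: ✓ → 74
delay_min_sum = 56 + 30 + 99 + 73 + 82 + 55 + 74 = 469

469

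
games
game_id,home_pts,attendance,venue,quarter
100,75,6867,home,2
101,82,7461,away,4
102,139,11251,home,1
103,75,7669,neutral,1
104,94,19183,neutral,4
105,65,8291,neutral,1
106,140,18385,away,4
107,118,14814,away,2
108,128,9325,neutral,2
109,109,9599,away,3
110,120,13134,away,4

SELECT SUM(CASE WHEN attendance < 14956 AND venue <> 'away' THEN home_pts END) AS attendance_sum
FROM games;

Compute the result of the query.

482

game_id=100: ✓ → 75
game_id=101: ✗
game_id=102: ✓ → 139
game_id=103: ✓ → 75
game_id=104: ✗
game_id=105: ✓ → 65
game_id=106: ✗
game_id=107: ✗
game_id=108: ✓ → 128
game_id=109: ✗
game_id=110: ✗
attendance_sum = 75 + 139 + 75 + 65 + 128 = 482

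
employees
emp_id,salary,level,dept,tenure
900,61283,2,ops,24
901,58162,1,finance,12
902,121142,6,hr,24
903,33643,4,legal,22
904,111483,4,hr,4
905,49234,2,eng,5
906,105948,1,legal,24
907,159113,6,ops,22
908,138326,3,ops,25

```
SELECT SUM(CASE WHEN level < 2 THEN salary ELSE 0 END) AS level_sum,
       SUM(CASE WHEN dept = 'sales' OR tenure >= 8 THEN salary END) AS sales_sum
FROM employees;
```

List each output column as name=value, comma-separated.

level_sum=164110, sales_sum=677617

[level_sum: level < 2]
emp_id=900: ✗
emp_id=901: ✓ → 58162
emp_id=902: ✗
emp_id=903: ✗
emp_id=904: ✗
emp_id=905: ✗
emp_id=906: ✓ → 105948
emp_id=907: ✗
emp_id=908: ✗
level_sum = 58162 + 105948 = 164110
—
[sales_sum: dept = 'sales' OR tenure >= 8]
emp_id=900: ✓ → 61283
emp_id=901: ✓ → 58162
emp_id=902: ✓ → 121142
emp_id=903: ✓ → 33643
emp_id=904: ✗
emp_id=905: ✗
emp_id=906: ✓ → 105948
emp_id=907: ✓ → 159113
emp_id=908: ✓ → 138326
sales_sum = 61283 + 58162 + 121142 + 33643 + 105948 + 159113 + 138326 = 677617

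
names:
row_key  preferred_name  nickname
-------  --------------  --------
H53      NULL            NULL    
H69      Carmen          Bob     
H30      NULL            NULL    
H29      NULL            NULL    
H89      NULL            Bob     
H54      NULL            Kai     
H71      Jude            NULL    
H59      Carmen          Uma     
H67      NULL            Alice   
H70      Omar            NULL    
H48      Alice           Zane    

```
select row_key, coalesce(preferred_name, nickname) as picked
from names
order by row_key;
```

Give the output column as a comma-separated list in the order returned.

row_key=H29: preferred_name=NULL, nickname=NULL (all NULL) → NULL
row_key=H30: preferred_name=NULL, nickname=NULL (all NULL) → NULL
row_key=H48: preferred_name=Alice → Alice
row_key=H53: preferred_name=NULL, nickname=NULL (all NULL) → NULL
row_key=H54: preferred_name=NULL, nickname=Kai → Kai
row_key=H59: preferred_name=Carmen → Carmen
row_key=H67: preferred_name=NULL, nickname=Alice → Alice
row_key=H69: preferred_name=Carmen → Carmen
row_key=H70: preferred_name=Omar → Omar
row_key=H71: preferred_name=Jude → Jude
row_key=H89: preferred_name=NULL, nickname=Bob → Bob

NULL, NULL, Alice, NULL, Kai, Carmen, Alice, Carmen, Omar, Jude, Bob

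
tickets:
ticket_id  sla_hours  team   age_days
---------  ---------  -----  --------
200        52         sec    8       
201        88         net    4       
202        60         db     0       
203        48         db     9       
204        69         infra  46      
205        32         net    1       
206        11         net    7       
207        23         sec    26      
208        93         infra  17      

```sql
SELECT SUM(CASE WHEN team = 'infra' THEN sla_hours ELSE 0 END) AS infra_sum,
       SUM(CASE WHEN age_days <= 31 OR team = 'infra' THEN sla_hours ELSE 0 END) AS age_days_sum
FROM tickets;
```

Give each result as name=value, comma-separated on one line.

infra_sum=162, age_days_sum=476

[infra_sum: team = 'infra']
ticket_id=200: ✗
ticket_id=201: ✗
ticket_id=202: ✗
ticket_id=203: ✗
ticket_id=204: ✓ → 69
ticket_id=205: ✗
ticket_id=206: ✗
ticket_id=207: ✗
ticket_id=208: ✓ → 93
infra_sum = 69 + 93 = 162
—
[age_days_sum: age_days <= 31 OR team = 'infra']
ticket_id=200: ✓ → 52
ticket_id=201: ✓ → 88
ticket_id=202: ✓ → 60
ticket_id=203: ✓ → 48
ticket_id=204: ✓ → 69
ticket_id=205: ✓ → 32
ticket_id=206: ✓ → 11
ticket_id=207: ✓ → 23
ticket_id=208: ✓ → 93
age_days_sum = 52 + 88 + 60 + 48 + 69 + 32 + 11 + 23 + 93 = 476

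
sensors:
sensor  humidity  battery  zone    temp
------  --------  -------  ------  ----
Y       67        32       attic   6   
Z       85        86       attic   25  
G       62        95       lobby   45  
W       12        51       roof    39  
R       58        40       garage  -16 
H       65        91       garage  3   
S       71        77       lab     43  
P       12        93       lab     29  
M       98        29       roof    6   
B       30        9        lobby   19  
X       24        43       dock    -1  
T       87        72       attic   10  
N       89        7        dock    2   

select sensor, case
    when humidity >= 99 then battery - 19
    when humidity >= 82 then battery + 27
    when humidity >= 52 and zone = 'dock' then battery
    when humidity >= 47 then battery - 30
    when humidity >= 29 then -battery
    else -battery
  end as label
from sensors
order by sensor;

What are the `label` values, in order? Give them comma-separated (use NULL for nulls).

sensor=B: humidity >= 29 → -9
sensor=G: humidity >= 47 → 65
sensor=H: humidity >= 47 → 61
sensor=M: humidity >= 82 → 56
sensor=N: humidity >= 82 → 34
sensor=P: ELSE → -93
sensor=R: humidity >= 47 → 10
sensor=S: humidity >= 47 → 47
sensor=T: humidity >= 82 → 99
sensor=W: ELSE → -51
sensor=X: ELSE → -43
sensor=Y: humidity >= 47 → 2
sensor=Z: humidity >= 82 → 113

-9, 65, 61, 56, 34, -93, 10, 47, 99, -51, -43, 2, 113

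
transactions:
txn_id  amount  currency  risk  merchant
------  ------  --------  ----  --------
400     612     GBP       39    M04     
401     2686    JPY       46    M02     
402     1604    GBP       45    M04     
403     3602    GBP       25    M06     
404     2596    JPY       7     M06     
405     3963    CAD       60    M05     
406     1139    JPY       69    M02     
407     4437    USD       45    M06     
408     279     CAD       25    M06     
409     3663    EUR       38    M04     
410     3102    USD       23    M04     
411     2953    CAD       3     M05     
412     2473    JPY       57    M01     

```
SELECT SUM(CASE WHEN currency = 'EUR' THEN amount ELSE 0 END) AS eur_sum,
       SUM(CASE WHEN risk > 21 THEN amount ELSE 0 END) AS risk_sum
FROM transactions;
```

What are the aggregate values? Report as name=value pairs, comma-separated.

[eur_sum: currency = 'EUR']
txn_id=400: ✗
txn_id=401: ✗
txn_id=402: ✗
txn_id=403: ✗
txn_id=404: ✗
txn_id=405: ✗
txn_id=406: ✗
txn_id=407: ✗
txn_id=408: ✗
txn_id=409: ✓ → 3663
txn_id=410: ✗
txn_id=411: ✗
txn_id=412: ✗
eur_sum = 3663
—
[risk_sum: risk > 21]
txn_id=400: ✓ → 612
txn_id=401: ✓ → 2686
txn_id=402: ✓ → 1604
txn_id=403: ✓ → 3602
txn_id=404: ✗
txn_id=405: ✓ → 3963
txn_id=406: ✓ → 1139
txn_id=407: ✓ → 4437
txn_id=408: ✓ → 279
txn_id=409: ✓ → 3663
txn_id=410: ✓ → 3102
txn_id=411: ✗
txn_id=412: ✓ → 2473
risk_sum = 612 + 2686 + 1604 + 3602 + 3963 + 1139 + 4437 + 279 + 3663 + 3102 + 2473 = 27560

eur_sum=3663, risk_sum=27560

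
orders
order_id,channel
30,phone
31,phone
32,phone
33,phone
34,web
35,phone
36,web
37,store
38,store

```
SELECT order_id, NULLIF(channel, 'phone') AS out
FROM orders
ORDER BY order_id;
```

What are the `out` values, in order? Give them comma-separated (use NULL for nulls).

NULL, NULL, NULL, NULL, web, NULL, web, store, store

order_id=30: channel=phone vs phone: equal → NULL
order_id=31: channel=phone vs phone: equal → NULL
order_id=32: channel=phone vs phone: equal → NULL
order_id=33: channel=phone vs phone: equal → NULL
order_id=34: channel=web vs phone: differ → web
order_id=35: channel=phone vs phone: equal → NULL
order_id=36: channel=web vs phone: differ → web
order_id=37: channel=store vs phone: differ → store
order_id=38: channel=store vs phone: differ → store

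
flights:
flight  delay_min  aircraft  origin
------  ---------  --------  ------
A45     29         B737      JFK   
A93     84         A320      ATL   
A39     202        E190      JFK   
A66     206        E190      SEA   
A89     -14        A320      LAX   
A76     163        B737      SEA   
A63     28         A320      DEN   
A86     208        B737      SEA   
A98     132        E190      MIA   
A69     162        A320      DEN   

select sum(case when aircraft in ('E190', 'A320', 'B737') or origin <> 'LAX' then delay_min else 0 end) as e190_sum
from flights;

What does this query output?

1200

flight=A45: ✓ → 29
flight=A93: ✓ → 84
flight=A39: ✓ → 202
flight=A66: ✓ → 206
flight=A89: ✓ → -14
flight=A76: ✓ → 163
flight=A63: ✓ → 28
flight=A86: ✓ → 208
flight=A98: ✓ → 132
flight=A69: ✓ → 162
e190_sum = 29 + 84 + 202 + 206 + -14 + 163 + 28 + 208 + 132 + 162 = 1200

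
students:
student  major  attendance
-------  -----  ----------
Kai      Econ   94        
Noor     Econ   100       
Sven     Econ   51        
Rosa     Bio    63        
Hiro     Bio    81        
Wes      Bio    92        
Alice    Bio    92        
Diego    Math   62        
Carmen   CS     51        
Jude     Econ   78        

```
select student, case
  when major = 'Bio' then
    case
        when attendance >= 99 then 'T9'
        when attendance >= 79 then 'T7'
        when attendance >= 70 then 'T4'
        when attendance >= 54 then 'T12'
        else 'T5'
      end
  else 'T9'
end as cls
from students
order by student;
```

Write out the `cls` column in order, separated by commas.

student=Alice: major='Bio' → inner[attendance >= 79] → T7
student=Carmen: major='CS' → outer ELSE → T9
student=Diego: major='Math' → outer ELSE → T9
student=Hiro: major='Bio' → inner[attendance >= 79] → T7
student=Jude: major='Econ' → outer ELSE → T9
student=Kai: major='Econ' → outer ELSE → T9
student=Noor: major='Econ' → outer ELSE → T9
student=Rosa: major='Bio' → inner[attendance >= 54] → T12
student=Sven: major='Econ' → outer ELSE → T9
student=Wes: major='Bio' → inner[attendance >= 79] → T7

T7, T9, T9, T7, T9, T9, T9, T12, T9, T7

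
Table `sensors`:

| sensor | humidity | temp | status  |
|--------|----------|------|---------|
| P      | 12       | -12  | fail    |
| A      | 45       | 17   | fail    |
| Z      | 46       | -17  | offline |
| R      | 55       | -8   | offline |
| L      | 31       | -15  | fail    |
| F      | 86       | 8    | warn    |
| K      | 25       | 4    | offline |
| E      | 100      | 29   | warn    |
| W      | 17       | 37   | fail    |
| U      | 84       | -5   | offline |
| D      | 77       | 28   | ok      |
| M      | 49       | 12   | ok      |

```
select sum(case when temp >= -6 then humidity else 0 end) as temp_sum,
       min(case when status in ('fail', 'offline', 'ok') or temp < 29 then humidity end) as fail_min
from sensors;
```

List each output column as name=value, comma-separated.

[temp_sum: temp >= -6]
sensor=P: ✗
sensor=A: ✓ → 45
sensor=Z: ✗
sensor=R: ✗
sensor=L: ✗
sensor=F: ✓ → 86
sensor=K: ✓ → 25
sensor=E: ✓ → 100
sensor=W: ✓ → 17
sensor=U: ✓ → 84
sensor=D: ✓ → 77
sensor=M: ✓ → 49
temp_sum = 45 + 86 + 25 + 100 + 17 + 84 + 77 + 49 = 483
—
[fail_min: status in ('fail', 'offline', 'ok') or temp < 29]
sensor=P: ✓ → 12
sensor=A: ✓ → 45
sensor=Z: ✓ → 46
sensor=R: ✓ → 55
sensor=L: ✓ → 31
sensor=F: ✓ → 86
sensor=K: ✓ → 25
sensor=E: ✗
sensor=W: ✓ → 17
sensor=U: ✓ → 84
sensor=D: ✓ → 77
sensor=M: ✓ → 49
fail_min = MIN(12, 45, 46, 55, 31, 86, 25, 17, 84, 77, 49) = 12

temp_sum=483, fail_min=12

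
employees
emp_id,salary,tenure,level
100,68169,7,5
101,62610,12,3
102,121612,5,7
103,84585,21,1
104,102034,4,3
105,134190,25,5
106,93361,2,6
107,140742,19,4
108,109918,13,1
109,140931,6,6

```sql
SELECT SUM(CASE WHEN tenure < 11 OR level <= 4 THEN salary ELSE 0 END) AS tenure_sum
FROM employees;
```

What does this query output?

923962

emp_id=100: ✓ → 68169
emp_id=101: ✓ → 62610
emp_id=102: ✓ → 121612
emp_id=103: ✓ → 84585
emp_id=104: ✓ → 102034
emp_id=105: ✗
emp_id=106: ✓ → 93361
emp_id=107: ✓ → 140742
emp_id=108: ✓ → 109918
emp_id=109: ✓ → 140931
tenure_sum = 68169 + 62610 + 121612 + 84585 + 102034 + 93361 + 140742 + 109918 + 140931 = 923962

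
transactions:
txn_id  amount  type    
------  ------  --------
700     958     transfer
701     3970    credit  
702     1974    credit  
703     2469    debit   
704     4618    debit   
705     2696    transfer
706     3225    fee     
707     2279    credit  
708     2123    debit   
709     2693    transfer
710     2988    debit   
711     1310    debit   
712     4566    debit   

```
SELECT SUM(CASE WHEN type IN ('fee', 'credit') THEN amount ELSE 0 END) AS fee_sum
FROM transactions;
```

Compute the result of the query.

11448

txn_id=700: ✗
txn_id=701: ✓ → 3970
txn_id=702: ✓ → 1974
txn_id=703: ✗
txn_id=704: ✗
txn_id=705: ✗
txn_id=706: ✓ → 3225
txn_id=707: ✓ → 2279
txn_id=708: ✗
txn_id=709: ✗
txn_id=710: ✗
txn_id=711: ✗
txn_id=712: ✗
fee_sum = 3970 + 1974 + 3225 + 2279 = 11448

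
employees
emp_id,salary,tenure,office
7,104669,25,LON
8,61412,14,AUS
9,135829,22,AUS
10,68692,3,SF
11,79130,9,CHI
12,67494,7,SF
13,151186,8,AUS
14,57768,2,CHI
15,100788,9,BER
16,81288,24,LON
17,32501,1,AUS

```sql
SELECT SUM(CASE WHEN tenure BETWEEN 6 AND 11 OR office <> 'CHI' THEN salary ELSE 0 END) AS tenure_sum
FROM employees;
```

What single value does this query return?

882989

emp_id=7: ✓ → 104669
emp_id=8: ✓ → 61412
emp_id=9: ✓ → 135829
emp_id=10: ✓ → 68692
emp_id=11: ✓ → 79130
emp_id=12: ✓ → 67494
emp_id=13: ✓ → 151186
emp_id=14: ✗
emp_id=15: ✓ → 100788
emp_id=16: ✓ → 81288
emp_id=17: ✓ → 32501
tenure_sum = 104669 + 61412 + 135829 + 68692 + 79130 + 67494 + 151186 + 100788 + 81288 + 32501 = 882989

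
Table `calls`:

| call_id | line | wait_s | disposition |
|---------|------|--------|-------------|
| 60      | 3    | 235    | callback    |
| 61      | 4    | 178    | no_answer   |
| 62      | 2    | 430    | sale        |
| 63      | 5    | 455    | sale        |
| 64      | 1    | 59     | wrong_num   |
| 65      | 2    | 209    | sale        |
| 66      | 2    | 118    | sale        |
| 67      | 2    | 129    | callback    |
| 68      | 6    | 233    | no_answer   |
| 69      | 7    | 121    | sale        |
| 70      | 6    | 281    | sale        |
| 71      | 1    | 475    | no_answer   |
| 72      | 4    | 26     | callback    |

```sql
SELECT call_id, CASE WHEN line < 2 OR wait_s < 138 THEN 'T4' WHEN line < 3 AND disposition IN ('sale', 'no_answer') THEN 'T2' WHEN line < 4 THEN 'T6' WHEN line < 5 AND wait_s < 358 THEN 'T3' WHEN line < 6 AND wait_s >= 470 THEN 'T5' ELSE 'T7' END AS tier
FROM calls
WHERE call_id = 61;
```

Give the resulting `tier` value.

T3

call_id = 61: line=4, wait_s=178, disposition=no_answer.
line < 2 OR wait_s < 138 → false
line < 3 AND disposition IN ('sale', 'no_answer') → false
line < 4 → false
line < 5 AND wait_s < 358 → true → T3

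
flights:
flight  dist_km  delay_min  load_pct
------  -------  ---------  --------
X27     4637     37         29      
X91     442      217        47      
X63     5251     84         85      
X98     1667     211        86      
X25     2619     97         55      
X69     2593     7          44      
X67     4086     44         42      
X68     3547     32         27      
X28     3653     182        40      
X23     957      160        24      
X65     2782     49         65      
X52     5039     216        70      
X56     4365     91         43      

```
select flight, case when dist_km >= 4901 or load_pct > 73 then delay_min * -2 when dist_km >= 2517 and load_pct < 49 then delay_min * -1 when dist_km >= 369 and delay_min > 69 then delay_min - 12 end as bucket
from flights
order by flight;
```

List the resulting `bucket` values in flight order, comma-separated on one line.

flight=X23: dist_km >= 369 and delay_min > 69 → 148
flight=X25: dist_km >= 369 and delay_min > 69 → 85
flight=X27: dist_km >= 2517 and load_pct < 49 → -37
flight=X28: dist_km >= 2517 and load_pct < 49 → -182
flight=X52: dist_km >= 4901 or load_pct > 73 → -432
flight=X56: dist_km >= 2517 and load_pct < 49 → -91
flight=X63: dist_km >= 4901 or load_pct > 73 → -168
flight=X65: (no match → NULL) → NULL
flight=X67: dist_km >= 2517 and load_pct < 49 → -44
flight=X68: dist_km >= 2517 and load_pct < 49 → -32
flight=X69: dist_km >= 2517 and load_pct < 49 → -7
flight=X91: dist_km >= 369 and delay_min > 69 → 205
flight=X98: dist_km >= 4901 or load_pct > 73 → -422

148, 85, -37, -182, -432, -91, -168, NULL, -44, -32, -7, 205, -422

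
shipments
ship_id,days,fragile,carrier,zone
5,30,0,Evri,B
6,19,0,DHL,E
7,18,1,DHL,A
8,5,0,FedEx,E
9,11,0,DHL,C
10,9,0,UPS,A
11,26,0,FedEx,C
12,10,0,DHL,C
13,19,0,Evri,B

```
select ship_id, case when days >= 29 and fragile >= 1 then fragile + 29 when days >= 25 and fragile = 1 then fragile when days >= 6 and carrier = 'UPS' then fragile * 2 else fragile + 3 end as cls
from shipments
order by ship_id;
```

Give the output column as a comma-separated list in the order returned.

3, 3, 4, 3, 3, 0, 3, 3, 3

ship_id=5: ELSE → 3
ship_id=6: ELSE → 3
ship_id=7: ELSE → 4
ship_id=8: ELSE → 3
ship_id=9: ELSE → 3
ship_id=10: days >= 6 and carrier = 'UPS' → 0
ship_id=11: ELSE → 3
ship_id=12: ELSE → 3
ship_id=13: ELSE → 3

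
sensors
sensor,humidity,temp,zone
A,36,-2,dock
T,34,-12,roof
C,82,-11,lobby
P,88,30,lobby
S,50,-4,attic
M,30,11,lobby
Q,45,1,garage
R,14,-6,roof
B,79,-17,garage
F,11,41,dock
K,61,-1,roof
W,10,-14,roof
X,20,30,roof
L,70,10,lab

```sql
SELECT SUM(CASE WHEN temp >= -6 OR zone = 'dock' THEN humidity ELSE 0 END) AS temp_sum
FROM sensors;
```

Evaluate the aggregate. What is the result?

sensor=A: ✓ → 36
sensor=T: ✗
sensor=C: ✗
sensor=P: ✓ → 88
sensor=S: ✓ → 50
sensor=M: ✓ → 30
sensor=Q: ✓ → 45
sensor=R: ✓ → 14
sensor=B: ✗
sensor=F: ✓ → 11
sensor=K: ✓ → 61
sensor=W: ✗
sensor=X: ✓ → 20
sensor=L: ✓ → 70
temp_sum = 36 + 88 + 50 + 30 + 45 + 14 + 11 + 61 + 20 + 70 = 425

425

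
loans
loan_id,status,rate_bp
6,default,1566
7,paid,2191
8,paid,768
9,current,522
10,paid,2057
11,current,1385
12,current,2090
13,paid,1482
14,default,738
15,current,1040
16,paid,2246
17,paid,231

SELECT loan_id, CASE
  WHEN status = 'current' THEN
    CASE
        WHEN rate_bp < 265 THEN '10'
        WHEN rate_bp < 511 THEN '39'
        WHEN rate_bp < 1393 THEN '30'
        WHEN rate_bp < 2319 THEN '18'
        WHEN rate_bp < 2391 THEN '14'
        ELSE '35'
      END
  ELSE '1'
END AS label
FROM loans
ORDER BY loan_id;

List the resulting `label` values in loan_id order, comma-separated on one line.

loan_id=6: status='default' → outer ELSE → 1
loan_id=7: status='paid' → outer ELSE → 1
loan_id=8: status='paid' → outer ELSE → 1
loan_id=9: status='current' → inner[rate_bp < 1393] → 30
loan_id=10: status='paid' → outer ELSE → 1
loan_id=11: status='current' → inner[rate_bp < 1393] → 30
loan_id=12: status='current' → inner[rate_bp < 2319] → 18
loan_id=13: status='paid' → outer ELSE → 1
loan_id=14: status='default' → outer ELSE → 1
loan_id=15: status='current' → inner[rate_bp < 1393] → 30
loan_id=16: status='paid' → outer ELSE → 1
loan_id=17: status='paid' → outer ELSE → 1

1, 1, 1, 30, 1, 30, 18, 1, 1, 30, 1, 1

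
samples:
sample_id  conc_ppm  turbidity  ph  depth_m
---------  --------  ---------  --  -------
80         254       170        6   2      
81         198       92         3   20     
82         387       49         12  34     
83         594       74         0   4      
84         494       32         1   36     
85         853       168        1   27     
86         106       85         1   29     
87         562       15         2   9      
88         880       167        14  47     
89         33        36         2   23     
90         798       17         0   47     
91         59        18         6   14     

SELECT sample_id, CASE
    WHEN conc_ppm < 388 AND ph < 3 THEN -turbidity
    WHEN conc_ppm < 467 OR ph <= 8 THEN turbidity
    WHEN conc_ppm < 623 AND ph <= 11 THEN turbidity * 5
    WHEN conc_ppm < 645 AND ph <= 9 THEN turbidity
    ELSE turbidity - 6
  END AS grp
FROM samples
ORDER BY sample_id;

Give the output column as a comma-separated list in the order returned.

170, 92, 49, 74, 32, 168, -85, 15, 161, -36, 17, 18

sample_id=80: conc_ppm < 467 OR ph <= 8 → 170
sample_id=81: conc_ppm < 467 OR ph <= 8 → 92
sample_id=82: conc_ppm < 467 OR ph <= 8 → 49
sample_id=83: conc_ppm < 467 OR ph <= 8 → 74
sample_id=84: conc_ppm < 467 OR ph <= 8 → 32
sample_id=85: conc_ppm < 467 OR ph <= 8 → 168
sample_id=86: conc_ppm < 388 AND ph < 3 → -85
sample_id=87: conc_ppm < 467 OR ph <= 8 → 15
sample_id=88: ELSE → 161
sample_id=89: conc_ppm < 388 AND ph < 3 → -36
sample_id=90: conc_ppm < 467 OR ph <= 8 → 17
sample_id=91: conc_ppm < 467 OR ph <= 8 → 18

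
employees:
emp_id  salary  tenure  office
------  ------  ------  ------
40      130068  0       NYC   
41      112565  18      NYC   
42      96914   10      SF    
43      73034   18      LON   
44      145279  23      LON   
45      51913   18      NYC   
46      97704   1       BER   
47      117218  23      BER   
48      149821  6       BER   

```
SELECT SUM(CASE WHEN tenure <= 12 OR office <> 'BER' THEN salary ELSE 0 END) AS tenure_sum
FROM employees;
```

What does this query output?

857298

emp_id=40: ✓ → 130068
emp_id=41: ✓ → 112565
emp_id=42: ✓ → 96914
emp_id=43: ✓ → 73034
emp_id=44: ✓ → 145279
emp_id=45: ✓ → 51913
emp_id=46: ✓ → 97704
emp_id=47: ✗
emp_id=48: ✓ → 149821
tenure_sum = 130068 + 112565 + 96914 + 73034 + 145279 + 51913 + 97704 + 149821 = 857298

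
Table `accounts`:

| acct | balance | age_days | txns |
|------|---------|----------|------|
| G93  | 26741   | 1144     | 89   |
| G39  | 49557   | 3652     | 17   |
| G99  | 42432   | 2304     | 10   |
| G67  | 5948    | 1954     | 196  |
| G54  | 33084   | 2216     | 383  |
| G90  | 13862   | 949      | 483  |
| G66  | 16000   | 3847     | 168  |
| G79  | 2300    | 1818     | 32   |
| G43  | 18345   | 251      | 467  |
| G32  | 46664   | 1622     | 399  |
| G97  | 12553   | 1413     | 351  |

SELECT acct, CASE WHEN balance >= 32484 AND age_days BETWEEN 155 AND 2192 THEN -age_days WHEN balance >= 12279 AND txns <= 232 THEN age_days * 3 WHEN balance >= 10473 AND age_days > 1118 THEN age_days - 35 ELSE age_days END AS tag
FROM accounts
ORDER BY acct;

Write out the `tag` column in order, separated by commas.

-1622, 10956, 251, 2181, 11541, 1954, 1818, 949, 3432, 1378, 6912

acct=G32: balance >= 32484 AND age_days BETWEEN 155 AND 2192 → -1622
acct=G39: balance >= 12279 AND txns <= 232 → 10956
acct=G43: ELSE → 251
acct=G54: balance >= 10473 AND age_days > 1118 → 2181
acct=G66: balance >= 12279 AND txns <= 232 → 11541
acct=G67: ELSE → 1954
acct=G79: ELSE → 1818
acct=G90: ELSE → 949
acct=G93: balance >= 12279 AND txns <= 232 → 3432
acct=G97: balance >= 10473 AND age_days > 1118 → 1378
acct=G99: balance >= 12279 AND txns <= 232 → 6912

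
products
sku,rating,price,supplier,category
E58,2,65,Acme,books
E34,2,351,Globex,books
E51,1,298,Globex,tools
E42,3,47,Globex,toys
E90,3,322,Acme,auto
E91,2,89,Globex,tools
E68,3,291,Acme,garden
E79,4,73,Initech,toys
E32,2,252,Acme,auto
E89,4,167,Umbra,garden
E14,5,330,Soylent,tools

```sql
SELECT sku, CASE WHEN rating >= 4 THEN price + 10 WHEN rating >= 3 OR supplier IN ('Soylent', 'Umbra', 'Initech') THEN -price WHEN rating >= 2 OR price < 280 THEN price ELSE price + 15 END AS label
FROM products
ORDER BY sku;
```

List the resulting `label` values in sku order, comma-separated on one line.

340, 252, 351, -47, 313, 65, -291, 83, 177, -322, 89

sku=E14: rating >= 4 → 340
sku=E32: rating >= 2 OR price < 280 → 252
sku=E34: rating >= 2 OR price < 280 → 351
sku=E42: rating >= 3 OR supplier IN ('Soylent', 'Umbra', 'Initech') → -47
sku=E51: ELSE → 313
sku=E58: rating >= 2 OR price < 280 → 65
sku=E68: rating >= 3 OR supplier IN ('Soylent', 'Umbra', 'Initech') → -291
sku=E79: rating >= 4 → 83
sku=E89: rating >= 4 → 177
sku=E90: rating >= 3 OR supplier IN ('Soylent', 'Umbra', 'Initech') → -322
sku=E91: rating >= 2 OR price < 280 → 89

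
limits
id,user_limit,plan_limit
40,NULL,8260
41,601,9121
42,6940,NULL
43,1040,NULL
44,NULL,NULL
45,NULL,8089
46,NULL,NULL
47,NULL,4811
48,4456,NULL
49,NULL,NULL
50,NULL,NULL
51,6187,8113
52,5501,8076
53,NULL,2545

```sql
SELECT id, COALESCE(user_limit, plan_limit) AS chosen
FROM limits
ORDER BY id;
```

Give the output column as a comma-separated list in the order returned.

8260, 601, 6940, 1040, NULL, 8089, NULL, 4811, 4456, NULL, NULL, 6187, 5501, 2545

id=40: user_limit=NULL, plan_limit=8260 → 8260
id=41: user_limit=601 → 601
id=42: user_limit=6940 → 6940
id=43: user_limit=1040 → 1040
id=44: user_limit=NULL, plan_limit=NULL (all NULL) → NULL
id=45: user_limit=NULL, plan_limit=8089 → 8089
id=46: user_limit=NULL, plan_limit=NULL (all NULL) → NULL
id=47: user_limit=NULL, plan_limit=4811 → 4811
id=48: user_limit=4456 → 4456
id=49: user_limit=NULL, plan_limit=NULL (all NULL) → NULL
id=50: user_limit=NULL, plan_limit=NULL (all NULL) → NULL
id=51: user_limit=6187 → 6187
id=52: user_limit=5501 → 5501
id=53: user_limit=NULL, plan_limit=2545 → 2545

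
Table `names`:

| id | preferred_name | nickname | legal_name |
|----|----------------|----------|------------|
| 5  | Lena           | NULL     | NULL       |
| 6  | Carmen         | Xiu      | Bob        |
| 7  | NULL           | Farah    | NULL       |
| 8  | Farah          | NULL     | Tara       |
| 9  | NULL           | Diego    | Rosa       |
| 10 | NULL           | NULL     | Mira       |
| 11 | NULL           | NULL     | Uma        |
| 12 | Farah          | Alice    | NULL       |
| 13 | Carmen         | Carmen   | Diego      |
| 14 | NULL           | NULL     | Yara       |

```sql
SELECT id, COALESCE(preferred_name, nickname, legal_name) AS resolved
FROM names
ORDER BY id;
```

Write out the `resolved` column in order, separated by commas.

id=5: preferred_name=Lena → Lena
id=6: preferred_name=Carmen → Carmen
id=7: preferred_name=NULL, nickname=Farah → Farah
id=8: preferred_name=Farah → Farah
id=9: preferred_name=NULL, nickname=Diego → Diego
id=10: preferred_name=NULL, nickname=NULL, legal_name=Mira → Mira
id=11: preferred_name=NULL, nickname=NULL, legal_name=Uma → Uma
id=12: preferred_name=Farah → Farah
id=13: preferred_name=Carmen → Carmen
id=14: preferred_name=NULL, nickname=NULL, legal_name=Yara → Yara

Lena, Carmen, Farah, Farah, Diego, Mira, Uma, Farah, Carmen, Yara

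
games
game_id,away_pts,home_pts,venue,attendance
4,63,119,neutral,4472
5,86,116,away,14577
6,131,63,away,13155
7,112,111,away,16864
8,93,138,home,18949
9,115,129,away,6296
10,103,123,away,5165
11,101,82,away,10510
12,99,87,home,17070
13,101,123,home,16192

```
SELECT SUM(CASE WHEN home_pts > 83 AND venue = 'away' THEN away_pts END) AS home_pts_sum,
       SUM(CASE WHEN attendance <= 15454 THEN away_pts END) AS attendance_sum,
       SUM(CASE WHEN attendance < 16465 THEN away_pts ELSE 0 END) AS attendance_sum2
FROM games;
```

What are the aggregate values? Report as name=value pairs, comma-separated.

[home_pts_sum: home_pts > 83 AND venue = 'away']
game_id=4: ✗
game_id=5: ✓ → 86
game_id=6: ✗
game_id=7: ✓ → 112
game_id=8: ✗
game_id=9: ✓ → 115
game_id=10: ✓ → 103
game_id=11: ✗
game_id=12: ✗
game_id=13: ✗
home_pts_sum = 86 + 112 + 115 + 103 = 416
—
[attendance_sum: attendance <= 15454]
game_id=4: ✓ → 63
game_id=5: ✓ → 86
game_id=6: ✓ → 131
game_id=7: ✗
game_id=8: ✗
game_id=9: ✓ → 115
game_id=10: ✓ → 103
game_id=11: ✓ → 101
game_id=12: ✗
game_id=13: ✗
attendance_sum = 63 + 86 + 131 + 115 + 103 + 101 = 599
—
[attendance_sum2: attendance < 16465]
game_id=4: ✓ → 63
game_id=5: ✓ → 86
game_id=6: ✓ → 131
game_id=7: ✗
game_id=8: ✗
game_id=9: ✓ → 115
game_id=10: ✓ → 103
game_id=11: ✓ → 101
game_id=12: ✗
game_id=13: ✓ → 101
attendance_sum2 = 63 + 86 + 131 + 115 + 103 + 101 + 101 = 700

home_pts_sum=416, attendance_sum=599, attendance_sum2=700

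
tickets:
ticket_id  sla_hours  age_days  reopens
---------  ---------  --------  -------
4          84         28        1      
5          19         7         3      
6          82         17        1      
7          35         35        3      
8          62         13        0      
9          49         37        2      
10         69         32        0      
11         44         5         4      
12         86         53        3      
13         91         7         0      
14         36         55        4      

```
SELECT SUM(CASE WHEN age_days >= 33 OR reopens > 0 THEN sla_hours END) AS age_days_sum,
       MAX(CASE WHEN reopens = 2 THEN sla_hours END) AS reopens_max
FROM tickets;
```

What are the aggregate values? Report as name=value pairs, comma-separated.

[age_days_sum: age_days >= 33 OR reopens > 0]
ticket_id=4: ✓ → 84
ticket_id=5: ✓ → 19
ticket_id=6: ✓ → 82
ticket_id=7: ✓ → 35
ticket_id=8: ✗
ticket_id=9: ✓ → 49
ticket_id=10: ✗
ticket_id=11: ✓ → 44
ticket_id=12: ✓ → 86
ticket_id=13: ✗
ticket_id=14: ✓ → 36
age_days_sum = 84 + 19 + 82 + 35 + 49 + 44 + 86 + 36 = 435
—
[reopens_max: reopens = 2]
ticket_id=4: ✗
ticket_id=5: ✗
ticket_id=6: ✗
ticket_id=7: ✗
ticket_id=8: ✗
ticket_id=9: ✓ → 49
ticket_id=10: ✗
ticket_id=11: ✗
ticket_id=12: ✗
ticket_id=13: ✗
ticket_id=14: ✗
reopens_max = MAX(49) = 49

age_days_sum=435, reopens_max=49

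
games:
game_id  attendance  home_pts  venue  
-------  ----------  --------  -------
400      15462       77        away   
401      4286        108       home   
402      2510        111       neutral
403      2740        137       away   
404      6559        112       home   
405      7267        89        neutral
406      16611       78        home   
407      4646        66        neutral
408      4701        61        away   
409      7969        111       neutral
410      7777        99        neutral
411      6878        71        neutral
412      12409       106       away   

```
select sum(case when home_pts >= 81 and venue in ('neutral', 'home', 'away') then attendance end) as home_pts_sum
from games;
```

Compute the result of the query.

game_id=400: ✗
game_id=401: ✓ → 4286
game_id=402: ✓ → 2510
game_id=403: ✓ → 2740
game_id=404: ✓ → 6559
game_id=405: ✓ → 7267
game_id=406: ✗
game_id=407: ✗
game_id=408: ✗
game_id=409: ✓ → 7969
game_id=410: ✓ → 7777
game_id=411: ✗
game_id=412: ✓ → 12409
home_pts_sum = 4286 + 2510 + 2740 + 6559 + 7267 + 7969 + 7777 + 12409 = 51517

51517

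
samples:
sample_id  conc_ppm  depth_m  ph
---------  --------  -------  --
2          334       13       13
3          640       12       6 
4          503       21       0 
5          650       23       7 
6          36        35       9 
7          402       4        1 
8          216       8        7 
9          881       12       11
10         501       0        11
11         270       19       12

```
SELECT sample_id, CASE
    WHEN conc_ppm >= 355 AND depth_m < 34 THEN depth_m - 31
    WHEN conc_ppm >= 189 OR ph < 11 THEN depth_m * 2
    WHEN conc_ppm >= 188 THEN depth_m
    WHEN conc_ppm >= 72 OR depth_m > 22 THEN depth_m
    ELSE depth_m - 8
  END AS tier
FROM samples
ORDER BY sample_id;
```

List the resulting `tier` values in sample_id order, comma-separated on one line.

sample_id=2: conc_ppm >= 189 OR ph < 11 → 26
sample_id=3: conc_ppm >= 355 AND depth_m < 34 → -19
sample_id=4: conc_ppm >= 355 AND depth_m < 34 → -10
sample_id=5: conc_ppm >= 355 AND depth_m < 34 → -8
sample_id=6: conc_ppm >= 189 OR ph < 11 → 70
sample_id=7: conc_ppm >= 355 AND depth_m < 34 → -27
sample_id=8: conc_ppm >= 189 OR ph < 11 → 16
sample_id=9: conc_ppm >= 355 AND depth_m < 34 → -19
sample_id=10: conc_ppm >= 355 AND depth_m < 34 → -31
sample_id=11: conc_ppm >= 189 OR ph < 11 → 38

26, -19, -10, -8, 70, -27, 16, -19, -31, 38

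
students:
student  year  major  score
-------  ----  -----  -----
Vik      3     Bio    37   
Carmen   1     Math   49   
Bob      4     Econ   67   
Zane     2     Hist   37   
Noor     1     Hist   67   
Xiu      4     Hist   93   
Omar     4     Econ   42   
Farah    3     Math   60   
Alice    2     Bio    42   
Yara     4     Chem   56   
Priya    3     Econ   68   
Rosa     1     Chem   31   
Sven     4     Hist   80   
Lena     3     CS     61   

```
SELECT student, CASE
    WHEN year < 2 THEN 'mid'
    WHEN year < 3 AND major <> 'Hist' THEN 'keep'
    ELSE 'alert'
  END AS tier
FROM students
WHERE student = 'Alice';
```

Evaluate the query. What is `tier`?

student = Alice: year=2, major=Bio, score=42.
year < 2 → false
year < 3 AND major <> 'Hist' → true → keep

keep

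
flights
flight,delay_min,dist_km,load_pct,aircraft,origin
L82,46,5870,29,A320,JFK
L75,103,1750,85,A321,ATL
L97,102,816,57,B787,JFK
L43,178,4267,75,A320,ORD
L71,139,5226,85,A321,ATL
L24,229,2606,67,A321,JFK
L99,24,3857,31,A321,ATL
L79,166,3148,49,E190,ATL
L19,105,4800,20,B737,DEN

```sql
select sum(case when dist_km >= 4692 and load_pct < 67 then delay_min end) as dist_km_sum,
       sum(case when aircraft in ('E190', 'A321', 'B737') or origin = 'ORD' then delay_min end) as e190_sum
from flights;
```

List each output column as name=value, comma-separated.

dist_km_sum=151, e190_sum=944

[dist_km_sum: dist_km >= 4692 and load_pct < 67]
flight=L82: ✓ → 46
flight=L75: ✗
flight=L97: ✗
flight=L43: ✗
flight=L71: ✗
flight=L24: ✗
flight=L99: ✗
flight=L79: ✗
flight=L19: ✓ → 105
dist_km_sum = 46 + 105 = 151
—
[e190_sum: aircraft in ('E190', 'A321', 'B737') or origin = 'ORD']
flight=L82: ✗
flight=L75: ✓ → 103
flight=L97: ✗
flight=L43: ✓ → 178
flight=L71: ✓ → 139
flight=L24: ✓ → 229
flight=L99: ✓ → 24
flight=L79: ✓ → 166
flight=L19: ✓ → 105
e190_sum = 103 + 178 + 139 + 229 + 24 + 166 + 105 = 944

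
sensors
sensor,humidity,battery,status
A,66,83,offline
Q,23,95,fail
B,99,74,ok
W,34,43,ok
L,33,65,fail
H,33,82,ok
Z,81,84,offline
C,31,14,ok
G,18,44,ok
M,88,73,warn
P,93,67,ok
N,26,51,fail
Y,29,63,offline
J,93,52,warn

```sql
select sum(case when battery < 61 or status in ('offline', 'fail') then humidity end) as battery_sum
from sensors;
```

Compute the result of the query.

434

sensor=A: ✓ → 66
sensor=Q: ✓ → 23
sensor=B: ✗
sensor=W: ✓ → 34
sensor=L: ✓ → 33
sensor=H: ✗
sensor=Z: ✓ → 81
sensor=C: ✓ → 31
sensor=G: ✓ → 18
sensor=M: ✗
sensor=P: ✗
sensor=N: ✓ → 26
sensor=Y: ✓ → 29
sensor=J: ✓ → 93
battery_sum = 66 + 23 + 34 + 33 + 81 + 31 + 18 + 26 + 29 + 93 = 434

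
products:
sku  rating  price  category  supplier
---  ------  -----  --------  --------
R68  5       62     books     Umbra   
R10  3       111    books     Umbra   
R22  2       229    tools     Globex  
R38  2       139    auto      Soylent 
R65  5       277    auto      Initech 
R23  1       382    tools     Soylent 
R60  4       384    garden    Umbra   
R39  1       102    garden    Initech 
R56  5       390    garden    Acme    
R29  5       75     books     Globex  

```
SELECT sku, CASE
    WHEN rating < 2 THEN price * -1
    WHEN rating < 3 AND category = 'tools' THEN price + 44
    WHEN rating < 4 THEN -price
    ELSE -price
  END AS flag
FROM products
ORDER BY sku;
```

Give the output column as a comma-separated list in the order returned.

-111, 273, -382, -75, -139, -102, -390, -384, -277, -62

sku=R10: rating < 4 → -111
sku=R22: rating < 3 AND category = 'tools' → 273
sku=R23: rating < 2 → -382
sku=R29: ELSE → -75
sku=R38: rating < 4 → -139
sku=R39: rating < 2 → -102
sku=R56: ELSE → -390
sku=R60: ELSE → -384
sku=R65: ELSE → -277
sku=R68: ELSE → -62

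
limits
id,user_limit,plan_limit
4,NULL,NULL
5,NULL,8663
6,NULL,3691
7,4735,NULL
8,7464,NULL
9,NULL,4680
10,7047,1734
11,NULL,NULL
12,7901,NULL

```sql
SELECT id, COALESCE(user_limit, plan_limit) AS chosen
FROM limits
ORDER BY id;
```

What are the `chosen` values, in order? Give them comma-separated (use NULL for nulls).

NULL, 8663, 3691, 4735, 7464, 4680, 7047, NULL, 7901

id=4: user_limit=NULL, plan_limit=NULL (all NULL) → NULL
id=5: user_limit=NULL, plan_limit=8663 → 8663
id=6: user_limit=NULL, plan_limit=3691 → 3691
id=7: user_limit=4735 → 4735
id=8: user_limit=7464 → 7464
id=9: user_limit=NULL, plan_limit=4680 → 4680
id=10: user_limit=7047 → 7047
id=11: user_limit=NULL, plan_limit=NULL (all NULL) → NULL
id=12: user_limit=7901 → 7901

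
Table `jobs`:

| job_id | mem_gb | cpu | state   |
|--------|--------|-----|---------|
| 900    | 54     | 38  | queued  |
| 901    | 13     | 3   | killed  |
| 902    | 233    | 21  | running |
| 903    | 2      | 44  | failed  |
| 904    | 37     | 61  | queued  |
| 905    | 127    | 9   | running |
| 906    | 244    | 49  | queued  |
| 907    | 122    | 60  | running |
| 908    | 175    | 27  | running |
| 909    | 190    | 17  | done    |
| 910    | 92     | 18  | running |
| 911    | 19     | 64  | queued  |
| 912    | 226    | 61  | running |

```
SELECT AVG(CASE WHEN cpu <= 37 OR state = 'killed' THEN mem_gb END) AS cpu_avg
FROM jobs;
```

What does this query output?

138.3333333333

job_id=900: ✗
job_id=901: ✓ → 13
job_id=902: ✓ → 233
job_id=903: ✗
job_id=904: ✗
job_id=905: ✓ → 127
job_id=906: ✗
job_id=907: ✗
job_id=908: ✓ → 175
job_id=909: ✓ → 190
job_id=910: ✓ → 92
job_id=911: ✗
job_id=912: ✗
cpu_avg = (13 + 233 + 127 + 175 + 190 + 92) / 6 = 138.3333333333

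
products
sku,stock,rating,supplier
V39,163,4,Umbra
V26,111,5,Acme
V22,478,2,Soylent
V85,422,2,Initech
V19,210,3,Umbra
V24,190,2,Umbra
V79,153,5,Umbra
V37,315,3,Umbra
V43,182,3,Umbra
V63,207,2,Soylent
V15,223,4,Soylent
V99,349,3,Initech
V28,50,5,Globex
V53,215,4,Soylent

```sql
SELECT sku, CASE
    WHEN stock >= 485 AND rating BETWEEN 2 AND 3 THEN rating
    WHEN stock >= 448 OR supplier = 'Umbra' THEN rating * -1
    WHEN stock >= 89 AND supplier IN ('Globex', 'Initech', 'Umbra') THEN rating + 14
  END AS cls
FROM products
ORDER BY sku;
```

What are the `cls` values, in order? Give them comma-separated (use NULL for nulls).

sku=V15: (no match → NULL) → NULL
sku=V19: stock >= 448 OR supplier = 'Umbra' → -3
sku=V22: stock >= 448 OR supplier = 'Umbra' → -2
sku=V24: stock >= 448 OR supplier = 'Umbra' → -2
sku=V26: (no match → NULL) → NULL
sku=V28: (no match → NULL) → NULL
sku=V37: stock >= 448 OR supplier = 'Umbra' → -3
sku=V39: stock >= 448 OR supplier = 'Umbra' → -4
sku=V43: stock >= 448 OR supplier = 'Umbra' → -3
sku=V53: (no match → NULL) → NULL
sku=V63: (no match → NULL) → NULL
sku=V79: stock >= 448 OR supplier = 'Umbra' → -5
sku=V85: stock >= 89 AND supplier IN ('Globex', 'Initech', 'Umbra') → 16
sku=V99: stock >= 89 AND supplier IN ('Globex', 'Initech', 'Umbra') → 17

NULL, -3, -2, -2, NULL, NULL, -3, -4, -3, NULL, NULL, -5, 16, 17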